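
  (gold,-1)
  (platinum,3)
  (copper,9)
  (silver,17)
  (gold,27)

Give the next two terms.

Metal goes gold, platinum, copper, silver, gold → platinum → copper (repeats gold → platinum → copper → silver).
Second component: differences are 4, 6, 8, … (increasing by 2 each time), so -1, 3, 9, 17, 27 → 39 → 53.
Putting the parts together: (platinum,39) and then (copper,53).

(platinum,39), (copper,53)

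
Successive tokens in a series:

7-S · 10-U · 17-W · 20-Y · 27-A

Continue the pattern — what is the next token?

30-C

First component — alternating steps +3, +7, +3, +7, …: 7, 10, 17, 20, 27 → 30.
Letter goes S, U, W, Y, A → C (letters move forward 2 places in the alphabet, wrapping Z→A).
Combining the parts gives 30-C.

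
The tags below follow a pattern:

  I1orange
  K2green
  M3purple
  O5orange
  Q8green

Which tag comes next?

Letter — letters move forward 2 places in the alphabet: I, K, M, O, Q → S.
For the second component, each term is the sum of the two before it: 1, 2, 3, 5, 8 → 13.
Colour goes orange, green, purple, orange, green → purple (repeats orange → green → purple).
So the next tag is S13purple.

S13purple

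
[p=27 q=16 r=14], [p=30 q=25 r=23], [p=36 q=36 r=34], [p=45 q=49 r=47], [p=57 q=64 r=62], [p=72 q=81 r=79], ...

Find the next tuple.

P — differences are 3, 6, 9, … (increasing by 3 each time): 27, 30, 36, 45, 57, 72 → 90.
Q: perfect squares: 4², 5², 6², …, so 16, 25, 36, 49, 64, 81 → 100.
R: 14, 23, 34, 47, 62, 79 → 98 (always 2 less than the q).
Combining the parts gives [p=90 q=100 r=98].

[p=90 q=100 r=98]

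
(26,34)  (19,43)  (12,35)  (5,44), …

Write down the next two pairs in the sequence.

(-2,36), (-9,45)

First entry goes 26, 19, 12, 5 → -2 → -9 (−7 each step).
Second entry goes 34, 43, 35, 44 → 36 → 45 (alternating steps +9, −8, +9, −8, …).
Putting the parts together: (-2,36) and then (-9,45).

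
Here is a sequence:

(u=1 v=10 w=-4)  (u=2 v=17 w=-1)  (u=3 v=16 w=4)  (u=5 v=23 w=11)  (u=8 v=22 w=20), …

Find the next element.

U — each term is the sum of the two before it: 1, 2, 3, 5, 8 → 13.
V: alternating steps +7, −1, +7, −1, …; 10, 17, 16, 23, 22 → 29.
W: -4, -1, 4, 11, 20 → 31 (differences are 3, 5, 7, … (increasing by 2 each time)).
So the next element is (u=13 v=29 w=31).

(u=13 v=29 w=31)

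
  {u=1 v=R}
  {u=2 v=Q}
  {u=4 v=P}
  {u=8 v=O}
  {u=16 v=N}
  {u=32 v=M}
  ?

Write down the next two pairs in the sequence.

U goes 1, 2, 4, 8, 16, 32 → 64 → 128 (×2 each step).
V — letters move back 1 place in the alphabet: R, Q, P, O, N, M → L → K.
So the next two pairs are {u=64 v=L} and {u=128 v=K}.

{u=64 v=L}, {u=128 v=K}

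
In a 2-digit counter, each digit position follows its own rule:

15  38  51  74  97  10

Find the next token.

33

For the first digit, +2 each step, mod 10: 1, 3, 5, 7, 9, 1 → 3.
Second digit goes 5, 8, 1, 4, 7, 0 → 3 (+3 each step, mod 10).
So the next token is 33.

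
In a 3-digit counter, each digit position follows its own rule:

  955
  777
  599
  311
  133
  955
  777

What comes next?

599

First digit — −2 each step, mod 10: 9, 7, 5, 3, 1, 9, 7 → 5.
Second digit goes 5, 7, 9, 1, 3, 5, 7 → 9 (+2 each step, mod 10).
For the third digit, +2 each step, mod 10: 5, 7, 9, 1, 3, 5, 7 → 9.
So the next code is 599.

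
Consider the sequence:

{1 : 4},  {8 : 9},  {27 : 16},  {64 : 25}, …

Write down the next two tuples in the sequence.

First part goes 1, 8, 27, 64 → 125 → 216 (perfect cubes: 1³, 2³, 3³, …).
Second part: 4, 9, 16, 25 → 36 → 49 (perfect squares: 2², 3², 4², …).
So the next two tuples are {125 : 36} and {216 : 49}.

{125 : 36}, {216 : 49}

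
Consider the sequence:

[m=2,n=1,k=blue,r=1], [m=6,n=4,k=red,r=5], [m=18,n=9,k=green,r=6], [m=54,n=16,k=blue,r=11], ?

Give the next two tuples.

[m=162,n=25,k=red,r=17], [m=486,n=36,k=green,r=28]

M: 2, 6, 18, 54 → 162 → 486 (×3 each step).
N goes 1, 4, 9, 16 → 25 → 36 (perfect squares: 1², 2², 3², …).
K goes blue, red, green, blue → red → green (repeats blue → red → green).
For the r, each term is the sum of the two before it: 1, 5, 6, 11 → 17 → 28.
Putting the parts together: [m=162,n=25,k=red,r=17] and then [m=486,n=36,k=green,r=28].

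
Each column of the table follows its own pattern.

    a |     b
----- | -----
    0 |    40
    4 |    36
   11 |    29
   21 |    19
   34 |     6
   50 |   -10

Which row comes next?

Column a: differences are 4, 7, 10, … (increasing by 3 each time); 0, 4, 11, 21, 34, 50 → 69.
Column b — together with the column a always sums to 40: 40, 36, 29, 19, 6, -10 → -29.
Putting it together: 69  -29.

69  -29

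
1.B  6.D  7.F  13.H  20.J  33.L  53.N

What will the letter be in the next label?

First component: each term is the sum of the two before it; 1, 6, 7, 13, 20, 33, 53 → 86.
Letter — letters move forward 2 places in the alphabet: B, D, F, H, J, L, N → P.

P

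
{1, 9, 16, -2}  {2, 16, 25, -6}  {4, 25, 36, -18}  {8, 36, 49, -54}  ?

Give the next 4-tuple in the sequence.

{16, 49, 64, -162}

For the first slot, ×2 each step: 1, 2, 4, 8 → 16.
Second slot: perfect squares: 3², 4², 5², …, so 9, 16, 25, 36 → 49.
Third slot goes 16, 25, 36, 49 → 64 (perfect squares: 4², 5², 6², …).
Fourth slot: ×3 each step, so -2, -6, -18, -54 → -162.
So the next 4-tuple is {16, 49, 64, -162}.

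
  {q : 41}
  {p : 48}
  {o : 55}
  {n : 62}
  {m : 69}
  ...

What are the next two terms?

Letter: q, p, o, n, m → l → k (letters move back 1 place in the alphabet).
Second slot: +7 each step; 41, 48, 55, 62, 69 → 76 → 83.
Putting the parts together: {l : 76} and then {k : 83}.

{l : 76}, {k : 83}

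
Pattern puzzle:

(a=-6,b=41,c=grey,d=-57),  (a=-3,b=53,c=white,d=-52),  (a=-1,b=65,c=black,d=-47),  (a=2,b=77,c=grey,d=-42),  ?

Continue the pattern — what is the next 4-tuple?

A: alternating steps +3, +2, +3, +2, …, so -6, -3, -1, 2 → 4.
B: 41, 53, 65, 77 → 89 (+12 each step).
C — repeats grey → white → black: grey, white, black, grey → white.
D: -57, -52, -47, -42 → -37 (+5 each step).
Putting it together: (a=4,b=89,c=white,d=-37).

(a=4,b=89,c=white,d=-37)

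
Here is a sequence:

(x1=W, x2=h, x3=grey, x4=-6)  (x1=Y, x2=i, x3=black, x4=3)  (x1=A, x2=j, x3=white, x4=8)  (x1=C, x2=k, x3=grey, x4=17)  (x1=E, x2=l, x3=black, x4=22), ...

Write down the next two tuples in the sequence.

(x1=G, x2=m, x3=white, x4=31), (x1=I, x2=n, x3=grey, x4=36)

X1: W, Y, A, C, E → G → I (letters move forward 2 places in the alphabet, wrapping Z→A).
For the x2, letters move forward 1 place in the alphabet: h, i, j, k, l → m → n.
X3 goes grey, black, white, grey, black → white → grey (repeats grey → black → white).
X4 goes -6, 3, 8, 17, 22 → 31 → 36 (alternating steps +9, +5, +9, +5, …).
Putting the parts together: (x1=G, x2=m, x3=white, x4=31) and then (x1=I, x2=n, x3=grey, x4=36).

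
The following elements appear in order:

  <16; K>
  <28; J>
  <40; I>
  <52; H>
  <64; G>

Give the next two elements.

First component — +12 each step: 16, 28, 40, 52, 64 → 76 → 88.
For the letter, letters move back 1 place in the alphabet: K, J, I, H, G → F → E.
So the next two elements are <76; F> and <88; E>.

<76; F>, <88; E>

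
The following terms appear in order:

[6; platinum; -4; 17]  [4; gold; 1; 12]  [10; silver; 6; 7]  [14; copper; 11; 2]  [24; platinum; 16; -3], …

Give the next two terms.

For the first value, each term is the sum of the two before it: 6, 4, 10, 14, 24 → 38 → 62.
For the metal, repeats platinum → gold → silver → copper: platinum, gold, silver, copper, platinum → gold → silver.
Third value: -4, 1, 6, 11, 16 → 21 → 26 (+5 each step).
Fourth value — together with the third value always sums to 13: 17, 12, 7, 2, -3 → -8 → -13.
Putting the parts together: [38; gold; 21; -8] and then [62; silver; 26; -13].

[38; gold; 21; -8], [62; silver; 26; -13]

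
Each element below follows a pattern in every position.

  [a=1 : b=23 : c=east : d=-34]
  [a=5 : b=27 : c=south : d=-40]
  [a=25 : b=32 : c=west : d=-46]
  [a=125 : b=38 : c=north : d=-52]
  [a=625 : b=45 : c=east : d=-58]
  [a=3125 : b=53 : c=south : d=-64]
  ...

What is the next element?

[a=15625 : b=62 : c=west : d=-70]

A: 1, 5, 25, 125, 625, 3125 → 15625 (×5 each step).
B: differences are 4, 5, 6, … (increasing by 1 each time), so 23, 27, 32, 38, 45, 53 → 62.
C goes east, south, west, north, east, south → west (repeats east → south → west → north).
D: −6 each step; -34, -40, -46, -52, -58, -64 → -70.
Putting it together: [a=15625 : b=62 : c=west : d=-70].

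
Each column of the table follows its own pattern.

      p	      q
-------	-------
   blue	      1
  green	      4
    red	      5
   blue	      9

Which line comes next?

For the column p, repeats blue → green → red: blue, green, red, blue → green.
For the column q, each term is the sum of the two before it: 1, 4, 5, 9 → 14.
Putting it together: green  14.

green  14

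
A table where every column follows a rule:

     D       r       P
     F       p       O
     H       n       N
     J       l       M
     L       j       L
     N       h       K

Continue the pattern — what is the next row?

P  f  J

First letter: letters move forward 2 places in the alphabet; D, F, H, J, L, N → P.
Second letter — letters move back 2 places in the alphabet: r, p, n, l, j, h → f.
Third letter: letters move back 1 place in the alphabet; P, O, N, M, L, K → J.
Combining the parts gives P  f  J.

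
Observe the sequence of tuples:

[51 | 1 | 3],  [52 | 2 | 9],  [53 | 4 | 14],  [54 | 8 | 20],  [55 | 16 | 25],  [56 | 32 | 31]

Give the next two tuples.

[57 | 64 | 36], [58 | 128 | 42]

For the first entry, +1 each step: 51, 52, 53, 54, 55, 56 → 57 → 58.
Second entry goes 1, 2, 4, 8, 16, 32 → 64 → 128 (×2 each step).
Third entry: 3, 9, 14, 20, 25, 31 → 36 → 42 (alternating steps +6, +5, +6, +5, …).
Putting the parts together: [57 | 64 | 36] and then [58 | 128 | 42].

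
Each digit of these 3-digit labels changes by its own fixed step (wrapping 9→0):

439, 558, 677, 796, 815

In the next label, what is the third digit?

Third digit: −1 each step, mod 10, so 9, 8, 7, 6, 5 → 4.

4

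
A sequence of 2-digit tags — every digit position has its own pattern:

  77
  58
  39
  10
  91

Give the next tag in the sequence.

72

First digit: 7, 5, 3, 1, 9 → 7 (−2 each step, mod 10).
Second digit: +1 each step, mod 10; 7, 8, 9, 0, 1 → 2.
Putting it together: 72.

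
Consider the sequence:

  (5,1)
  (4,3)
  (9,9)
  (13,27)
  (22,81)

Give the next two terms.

(35,243), (57,729)

First coordinate: 5, 4, 9, 13, 22 → 35 → 57 (each term is the sum of the two before it).
Second coordinate goes 1, 3, 9, 27, 81 → 243 → 729 (×3 each step).
So the next two terms are (35,243) and (57,729).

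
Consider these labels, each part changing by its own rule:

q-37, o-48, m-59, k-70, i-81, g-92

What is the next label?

Letter: letters move back 2 places in the alphabet; q, o, m, k, i, g → e.
Second component goes 37, 48, 59, 70, 81, 92 → 103 (+11 each step).
Putting it together: e-103.

e-103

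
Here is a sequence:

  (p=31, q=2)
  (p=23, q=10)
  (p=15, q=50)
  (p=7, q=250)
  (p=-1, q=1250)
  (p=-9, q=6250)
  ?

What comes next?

P — −8 each step: 31, 23, 15, 7, -1, -9 → -17.
Q: ×5 each step; 2, 10, 50, 250, 1250, 6250 → 31250.
Putting it together: (p=-17, q=31250).

(p=-17, q=31250)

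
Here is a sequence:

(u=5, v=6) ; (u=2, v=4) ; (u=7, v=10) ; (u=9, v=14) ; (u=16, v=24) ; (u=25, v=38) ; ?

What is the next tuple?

(u=41, v=62)

U: 5, 2, 7, 9, 16, 25 → 41 (each term is the sum of the two before it).
V: each term is the sum of the two before it, so 6, 4, 10, 14, 24, 38 → 62.
Combining the parts gives (u=41, v=62).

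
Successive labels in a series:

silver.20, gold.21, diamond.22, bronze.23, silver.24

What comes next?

Rank: repeats silver → gold → diamond → bronze, so silver, gold, diamond, bronze, silver → gold.
Second component goes 20, 21, 22, 23, 24 → 25 (+1 each step).
Combining the parts gives gold.25.

gold.25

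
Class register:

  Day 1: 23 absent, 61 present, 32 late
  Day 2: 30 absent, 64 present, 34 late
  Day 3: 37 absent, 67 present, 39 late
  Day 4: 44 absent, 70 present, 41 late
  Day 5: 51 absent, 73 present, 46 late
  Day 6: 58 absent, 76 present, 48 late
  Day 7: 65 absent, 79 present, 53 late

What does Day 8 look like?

Absent goes 23, 30, 37, 44, 51, 58, 65 → 72 (+7 each step).
Present goes 61, 64, 67, 70, 73, 76, 79 → 82 (+3 each step).
Late goes 32, 34, 39, 41, 46, 48, 53 → 55 (alternating steps +2, +5, +2, +5, …).
So the next line is 72 absent, 82 present, 55 late.

72 absent, 82 present, 55 late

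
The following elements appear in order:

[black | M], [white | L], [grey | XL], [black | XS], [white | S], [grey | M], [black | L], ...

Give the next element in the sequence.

[white | XL]

Shade: repeats black → white → grey, so black, white, grey, black, white, grey, black → white.
For the size, repeats M → L → XL → XS → S: M, L, XL, XS, S, M, L → XL.
Putting it together: [white | XL].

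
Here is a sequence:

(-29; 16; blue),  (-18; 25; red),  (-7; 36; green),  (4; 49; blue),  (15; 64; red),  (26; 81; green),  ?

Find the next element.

First entry: +11 each step, so -29, -18, -7, 4, 15, 26 → 37.
Second entry — perfect squares: 4², 5², 6², …: 16, 25, 36, 49, 64, 81 → 100.
Colour: repeats blue → red → green; blue, red, green, blue, red, green → blue.
So the next element is (37; 100; blue).

(37; 100; blue)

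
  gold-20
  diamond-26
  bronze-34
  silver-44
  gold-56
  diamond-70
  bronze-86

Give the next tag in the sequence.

Rank: repeats gold → diamond → bronze → silver, so gold, diamond, bronze, silver, gold, diamond, bronze → silver.
Second component: differences are 6, 8, 10, … (increasing by 2 each time); 20, 26, 34, 44, 56, 70, 86 → 104.
So the next tag is silver-104.

silver-104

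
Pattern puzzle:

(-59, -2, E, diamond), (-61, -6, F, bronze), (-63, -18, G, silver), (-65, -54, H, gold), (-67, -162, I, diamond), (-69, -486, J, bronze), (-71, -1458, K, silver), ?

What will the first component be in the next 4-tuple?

-73

First component — −2 each step: -59, -61, -63, -65, -67, -69, -71 → -73.
Second component goes -2, -6, -18, -54, -162, -486, -1458 → -4374 (×3 each step).
For the letter, letters move forward 1 place in the alphabet: E, F, G, H, I, J, K → L.
For the rank, repeats diamond → bronze → silver → gold: diamond, bronze, silver, gold, diamond, bronze, silver → gold.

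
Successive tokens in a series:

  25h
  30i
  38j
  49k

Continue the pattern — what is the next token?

63l

First component: differences are 5, 8, 11, … (increasing by 3 each time), so 25, 30, 38, 49 → 63.
Letter: letters move forward 1 place in the alphabet, so h, i, j, k → l.
Combining the parts gives 63l.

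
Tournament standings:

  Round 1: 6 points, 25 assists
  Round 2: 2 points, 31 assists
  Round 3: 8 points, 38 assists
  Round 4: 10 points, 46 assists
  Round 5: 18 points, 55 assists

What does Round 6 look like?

28 points, 65 assists

Points — each term is the sum of the two before it: 6, 2, 8, 10, 18 → 28.
Assists: differences are 6, 7, 8, … (increasing by 1 each time); 25, 31, 38, 46, 55 → 65.
So the next line is 28 points, 65 assists.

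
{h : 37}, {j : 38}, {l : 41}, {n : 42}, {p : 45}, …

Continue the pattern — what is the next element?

{r : 46}

Letter: h, j, l, n, p → r (letters move forward 2 places in the alphabet).
Second part: alternating steps +1, +3, +1, +3, …, so 37, 38, 41, 42, 45 → 46.
Putting it together: {r : 46}.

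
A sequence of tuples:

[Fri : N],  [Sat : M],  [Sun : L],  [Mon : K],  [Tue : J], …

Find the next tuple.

[Wed : I]

Day: Fri, Sat, Sun, Mon, Tue → Wed (runs through the weekdays Mon→Sun).
Letter: letters move back 1 place in the alphabet; N, M, L, K, J → I.
Putting it together: [Wed : I].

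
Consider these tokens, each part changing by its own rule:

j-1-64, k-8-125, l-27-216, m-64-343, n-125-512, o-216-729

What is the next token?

Letter: j, k, l, m, n, o → p (letters move forward 1 place in the alphabet).
Second component: perfect cubes: 1³, 2³, 3³, …; 1, 8, 27, 64, 125, 216 → 343.
Third component — perfect cubes: 4³, 5³, 6³, …: 64, 125, 216, 343, 512, 729 → 1000.
Putting it together: p-343-1000.

p-343-1000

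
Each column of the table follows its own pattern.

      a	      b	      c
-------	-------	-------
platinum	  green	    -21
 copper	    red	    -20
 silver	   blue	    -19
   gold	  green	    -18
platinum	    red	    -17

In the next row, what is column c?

Column a: repeats platinum → copper → silver → gold; platinum, copper, silver, gold, platinum → copper.
Column b: green, red, blue, green, red → blue (repeats green → red → blue).
For the column c, +1 each step: -21, -20, -19, -18, -17 → -16.

-16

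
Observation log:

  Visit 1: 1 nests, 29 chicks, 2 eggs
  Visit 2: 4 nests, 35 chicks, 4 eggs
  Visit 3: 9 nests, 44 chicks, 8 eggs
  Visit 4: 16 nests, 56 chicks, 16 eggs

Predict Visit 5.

25 nests, 71 chicks, 32 eggs

Nests — differences are 3, 5, 7, … (increasing by 2 each time): 1, 4, 9, 16 → 25.
For the chicks, differences are 6, 9, 12, … (increasing by 3 each time): 29, 35, 44, 56 → 71.
Eggs: ×2 each step; 2, 4, 8, 16 → 32.
Putting it together: 25 nests, 71 chicks, 32 eggs.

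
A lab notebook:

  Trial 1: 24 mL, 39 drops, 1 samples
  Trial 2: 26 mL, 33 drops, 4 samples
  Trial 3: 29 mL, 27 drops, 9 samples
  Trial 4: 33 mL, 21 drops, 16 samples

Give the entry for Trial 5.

ML: differences are 2, 3, 4, … (increasing by 1 each time), so 24, 26, 29, 33 → 38.
Drops — −6 each step: 39, 33, 27, 21 → 15.
Samples goes 1, 4, 9, 16 → 25 (perfect squares: 1², 2², 3², …).
So the next row is 38 mL, 15 drops, 25 samples.

38 mL, 15 drops, 25 samples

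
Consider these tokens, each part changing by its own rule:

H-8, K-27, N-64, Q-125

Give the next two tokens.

Letter: H, K, N, Q → T → W (letters move forward 3 places in the alphabet).
Second component: perfect cubes: 2³, 3³, 4³, …, so 8, 27, 64, 125 → 216 → 343.
Putting the parts together: T-216 and then W-343.

T-216 then W-343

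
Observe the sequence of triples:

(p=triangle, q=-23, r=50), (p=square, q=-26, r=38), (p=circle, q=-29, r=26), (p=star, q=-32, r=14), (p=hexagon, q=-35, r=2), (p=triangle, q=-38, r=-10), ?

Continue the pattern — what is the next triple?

P: repeats triangle → square → circle → star → hexagon; triangle, square, circle, star, hexagon, triangle → square.
Q — −3 each step: -23, -26, -29, -32, -35, -38 → -41.
R: 50, 38, 26, 14, 2, -10 → -22 (−12 each step).
So the next triple is (p=square, q=-41, r=-22).

(p=square, q=-41, r=-22)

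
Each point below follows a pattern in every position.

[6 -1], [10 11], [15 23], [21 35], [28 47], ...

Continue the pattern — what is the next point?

[36 59]

First slot: 6, 10, 15, 21, 28 → 36 (differences are 4, 5, 6, … (increasing by 1 each time)).
Second slot — +12 each step: -1, 11, 23, 35, 47 → 59.
Putting it together: [36 59].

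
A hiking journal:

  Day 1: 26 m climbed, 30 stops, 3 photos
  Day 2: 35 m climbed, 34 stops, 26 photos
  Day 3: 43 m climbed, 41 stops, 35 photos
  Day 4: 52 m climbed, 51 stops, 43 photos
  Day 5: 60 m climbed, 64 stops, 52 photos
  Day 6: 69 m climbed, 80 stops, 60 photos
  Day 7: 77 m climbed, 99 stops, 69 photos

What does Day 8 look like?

M climbed: 26, 35, 43, 52, 60, 69, 77 → 86 (alternating steps +9, +8, +9, +8, …).
Stops — differences are 4, 7, 10, … (increasing by 3 each time): 30, 34, 41, 51, 64, 80, 99 → 121.
Photos — always the previous value of the m climbed: 3, 26, 35, 43, 52, 60, 69 → 77.
Putting it together: 86 m climbed, 121 stops, 77 photos.

86 m climbed, 121 stops, 77 photos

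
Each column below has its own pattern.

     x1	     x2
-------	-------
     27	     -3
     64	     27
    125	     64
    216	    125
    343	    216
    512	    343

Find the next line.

Column x1: perfect cubes: 3³, 4³, 5³, …; 27, 64, 125, 216, 343, 512 → 729.
Column x2 goes -3, 27, 64, 125, 216, 343 → 512 (always the previous value of the column x1).
Combining the parts gives 729  512.

729  512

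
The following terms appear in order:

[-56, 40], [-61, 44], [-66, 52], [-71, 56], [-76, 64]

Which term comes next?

[-81, 68]

First entry: −5 each step, so -56, -61, -66, -71, -76 → -81.
Second entry: 40, 44, 52, 56, 64 → 68 (alternating steps +4, +8, +4, +8, …).
So the next term is [-81, 68].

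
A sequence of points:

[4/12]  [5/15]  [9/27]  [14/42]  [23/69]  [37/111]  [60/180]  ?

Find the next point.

First component: each term is the sum of the two before it, so 4, 5, 9, 14, 23, 37, 60 → 97.
Second component: 12, 15, 27, 42, 69, 111, 180 → 291 (always 3 × the first component).
So the next point is [97/291].

[97/291]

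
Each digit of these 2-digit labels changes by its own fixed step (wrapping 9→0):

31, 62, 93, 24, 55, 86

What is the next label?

17

First digit: 3, 6, 9, 2, 5, 8 → 1 (+3 each step, mod 10).
Second digit — +1 each step, mod 10: 1, 2, 3, 4, 5, 6 → 7.
Putting it together: 17.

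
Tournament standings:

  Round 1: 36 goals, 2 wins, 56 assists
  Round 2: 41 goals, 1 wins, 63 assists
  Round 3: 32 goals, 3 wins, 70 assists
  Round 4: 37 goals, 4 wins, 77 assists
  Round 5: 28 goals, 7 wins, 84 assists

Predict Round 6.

For the goals, alternating steps +5, −9, +5, −9, …: 36, 41, 32, 37, 28 → 33.
Wins: each term is the sum of the two before it; 2, 1, 3, 4, 7 → 11.
For the assists, +7 each step: 56, 63, 70, 77, 84 → 91.
Combining the parts gives 33 goals, 11 wins, 91 assists.

33 goals, 11 wins, 91 assists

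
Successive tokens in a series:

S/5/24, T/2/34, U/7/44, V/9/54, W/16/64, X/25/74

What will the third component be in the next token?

Third component goes 24, 34, 44, 54, 64, 74 → 84 (+10 each step).

84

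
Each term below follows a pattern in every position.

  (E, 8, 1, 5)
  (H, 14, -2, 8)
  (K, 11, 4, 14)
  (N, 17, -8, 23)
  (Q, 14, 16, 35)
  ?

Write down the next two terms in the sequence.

(T, 20, -32, 50), (W, 17, 64, 68)

Letter — letters move forward 3 places in the alphabet: E, H, K, N, Q → T → W.
Second component: 8, 14, 11, 17, 14 → 20 → 17 (alternating steps +6, −3, +6, −3, …).
Third component goes 1, -2, 4, -8, 16 → -32 → 64 (×(-2) each step).
For the fourth component, differences are 3, 6, 9, … (increasing by 3 each time): 5, 8, 14, 23, 35 → 50 → 68.
Putting the parts together: (T, 20, -32, 50) and then (W, 17, 64, 68).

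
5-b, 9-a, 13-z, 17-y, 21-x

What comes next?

25-w

First component — +4 each step: 5, 9, 13, 17, 21 → 25.
Letter: letters move back 1 place in the alphabet, wrapping A→Z; b, a, z, y, x → w.
So the next code is 25-w.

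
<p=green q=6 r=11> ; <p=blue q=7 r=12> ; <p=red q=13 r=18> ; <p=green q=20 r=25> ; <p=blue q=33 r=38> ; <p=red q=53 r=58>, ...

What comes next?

For the p, repeats green → blue → red: green, blue, red, green, blue, red → green.
Q: each term is the sum of the two before it; 6, 7, 13, 20, 33, 53 → 86.
R — always 5 more than the q: 11, 12, 18, 25, 38, 58 → 91.
Putting it together: <p=green q=86 r=91>.

<p=green q=86 r=91>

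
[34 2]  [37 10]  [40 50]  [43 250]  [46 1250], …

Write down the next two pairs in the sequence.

[49 6250], [52 31250]

First coordinate: +3 each step, so 34, 37, 40, 43, 46 → 49 → 52.
Second coordinate — ×5 each step: 2, 10, 50, 250, 1250 → 6250 → 31250.
So the next two pairs are [49 6250] and [52 31250].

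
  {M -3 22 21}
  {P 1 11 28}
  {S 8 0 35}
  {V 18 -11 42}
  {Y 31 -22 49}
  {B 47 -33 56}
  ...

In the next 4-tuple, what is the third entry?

-44

For the third entry, −11 each step: 22, 11, 0, -11, -22, -33 → -44.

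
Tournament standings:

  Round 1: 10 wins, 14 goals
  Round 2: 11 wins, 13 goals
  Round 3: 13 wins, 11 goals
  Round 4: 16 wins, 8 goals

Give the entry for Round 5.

For the wins, differences are 1, 2, 3, … (increasing by 1 each time): 10, 11, 13, 16 → 20.
For the goals, together with the wins always sums to 24: 14, 13, 11, 8 → 4.
Putting it together: 20 wins, 4 goals.

20 wins, 4 goals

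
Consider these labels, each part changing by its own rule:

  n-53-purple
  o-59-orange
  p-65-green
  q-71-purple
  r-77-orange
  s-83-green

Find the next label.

t-89-purple

Letter: letters move forward 1 place in the alphabet; n, o, p, q, r, s → t.
Second component: +6 each step, so 53, 59, 65, 71, 77, 83 → 89.
Colour: repeats purple → orange → green, so purple, orange, green, purple, orange, green → purple.
Combining the parts gives t-89-purple.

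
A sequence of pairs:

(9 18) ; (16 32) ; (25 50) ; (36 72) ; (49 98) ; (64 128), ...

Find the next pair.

First component: 9, 16, 25, 36, 49, 64 → 81 (perfect squares: 3², 4², 5², …).
Second component — always 2 × the first component: 18, 32, 50, 72, 98, 128 → 162.
Putting it together: (81 162).

(81 162)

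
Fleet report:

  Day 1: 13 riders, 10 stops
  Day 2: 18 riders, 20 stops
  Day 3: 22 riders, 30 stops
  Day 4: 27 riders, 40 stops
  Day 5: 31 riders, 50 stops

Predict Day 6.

36 riders, 60 stops

Riders goes 13, 18, 22, 27, 31 → 36 (alternating steps +5, +4, +5, +4, …).
Stops: +10 each step; 10, 20, 30, 40, 50 → 60.
Combining the parts gives 36 riders, 60 stops.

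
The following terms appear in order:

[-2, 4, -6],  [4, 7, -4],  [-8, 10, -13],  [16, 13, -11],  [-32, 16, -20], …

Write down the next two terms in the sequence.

[64, 19, -18], [-128, 22, -27]

First component: ×(-2) each step, so -2, 4, -8, 16, -32 → 64 → -128.
Second component: +3 each step, so 4, 7, 10, 13, 16 → 19 → 22.
Third component — alternating steps +2, −9, +2, −9, …: -6, -4, -13, -11, -20 → -18 → -27.
Putting the parts together: [64, 19, -18] and then [-128, 22, -27].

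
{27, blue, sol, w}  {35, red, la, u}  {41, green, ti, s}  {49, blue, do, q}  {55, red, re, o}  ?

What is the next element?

For the first part, alternating steps +8, +6, +8, +6, …: 27, 35, 41, 49, 55 → 63.
Colour: blue, red, green, blue, red → green (repeats blue → red → green).
Note: sol, la, ti, do, re → mi (runs through the solfège scale do→ti).
For the letter, letters move back 2 places in the alphabet: w, u, s, q, o → m.
Combining the parts gives {63, green, mi, m}.

{63, green, mi, m}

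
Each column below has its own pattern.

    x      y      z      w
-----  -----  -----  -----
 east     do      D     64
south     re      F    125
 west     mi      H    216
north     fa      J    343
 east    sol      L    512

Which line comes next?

Column x goes east, south, west, north, east → south (repeats east → south → west → north).
Column y: runs through the solfège scale do→ti, so do, re, mi, fa, sol → la.
Column z: letters move forward 2 places in the alphabet, so D, F, H, J, L → N.
For the column w, perfect cubes: 4³, 5³, 6³, …: 64, 125, 216, 343, 512 → 729.
Combining the parts gives south  la  N  729.

south  la  N  729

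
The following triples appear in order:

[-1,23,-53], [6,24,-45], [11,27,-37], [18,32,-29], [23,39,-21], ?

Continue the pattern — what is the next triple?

[30,48,-13]

First component goes -1, 6, 11, 18, 23 → 30 (alternating steps +7, +5, +7, +5, …).
Second component: differences are 1, 3, 5, … (increasing by 2 each time), so 23, 24, 27, 32, 39 → 48.
Third component goes -53, -45, -37, -29, -21 → -13 (+8 each step).
So the next triple is [30,48,-13].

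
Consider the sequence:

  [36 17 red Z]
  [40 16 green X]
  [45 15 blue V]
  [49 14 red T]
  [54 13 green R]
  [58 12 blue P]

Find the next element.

First component — alternating steps +4, +5, +4, +5, …: 36, 40, 45, 49, 54, 58 → 63.
For the second component, −1 each step: 17, 16, 15, 14, 13, 12 → 11.
Colour — repeats red → green → blue: red, green, blue, red, green, blue → red.
For the letter, letters move back 2 places in the alphabet: Z, X, V, T, R, P → N.
Putting it together: [63 11 red N].

[63 11 red N]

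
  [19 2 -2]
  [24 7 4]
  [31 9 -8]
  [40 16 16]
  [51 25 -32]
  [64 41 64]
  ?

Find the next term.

First entry — differences are 5, 7, 9, … (increasing by 2 each time): 19, 24, 31, 40, 51, 64 → 79.
For the second entry, each term is the sum of the two before it: 2, 7, 9, 16, 25, 41 → 66.
Third entry: -2, 4, -8, 16, -32, 64 → -128 (×(-2) each step).
So the next term is [79 66 -128].

[79 66 -128]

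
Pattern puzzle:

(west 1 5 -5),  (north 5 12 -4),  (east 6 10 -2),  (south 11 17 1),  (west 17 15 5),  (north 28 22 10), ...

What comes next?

(east 45 20 16)

For the direction, repeats west → north → east → south: west, north, east, south, west, north → east.
Second part goes 1, 5, 6, 11, 17, 28 → 45 (each term is the sum of the two before it).
Third part — alternating steps +7, −2, +7, −2, …: 5, 12, 10, 17, 15, 22 → 20.
Fourth part: differences are 1, 2, 3, … (increasing by 1 each time), so -5, -4, -2, 1, 5, 10 → 16.
So the next term is (east 45 20 16).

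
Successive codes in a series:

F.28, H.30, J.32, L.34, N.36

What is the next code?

Letter goes F, H, J, L, N → P (letters move forward 2 places in the alphabet).
Second component goes 28, 30, 32, 34, 36 → 38 (+2 each step).
So the next code is P.38.

P.38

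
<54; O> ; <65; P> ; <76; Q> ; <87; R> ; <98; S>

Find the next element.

<109; T>

First value: +11 each step, so 54, 65, 76, 87, 98 → 109.
Letter: letters move forward 1 place in the alphabet, so O, P, Q, R, S → T.
Putting it together: <109; T>.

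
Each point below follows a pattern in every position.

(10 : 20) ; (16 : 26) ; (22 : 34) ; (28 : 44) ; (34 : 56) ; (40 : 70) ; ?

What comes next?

(46 : 86)

For the first value, +6 each step: 10, 16, 22, 28, 34, 40 → 46.
For the second value, differences are 6, 8, 10, … (increasing by 2 each time): 20, 26, 34, 44, 56, 70 → 86.
Combining the parts gives (46 : 86).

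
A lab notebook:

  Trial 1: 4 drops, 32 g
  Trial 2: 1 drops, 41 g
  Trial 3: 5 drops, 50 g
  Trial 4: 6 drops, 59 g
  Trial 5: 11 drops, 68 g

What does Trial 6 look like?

17 drops, 77 g

For the drops, each term is the sum of the two before it: 4, 1, 5, 6, 11 → 17.
G: +9 each step; 32, 41, 50, 59, 68 → 77.
So the next row is 17 drops, 77 g.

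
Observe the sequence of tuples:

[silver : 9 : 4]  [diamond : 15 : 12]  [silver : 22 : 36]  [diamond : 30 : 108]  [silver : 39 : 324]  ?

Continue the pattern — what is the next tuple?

Rank: alternates silver ↔ diamond; silver, diamond, silver, diamond, silver → diamond.
For the second slot, differences are 6, 7, 8, … (increasing by 1 each time): 9, 15, 22, 30, 39 → 49.
Third slot: 4, 12, 36, 108, 324 → 972 (×3 each step).
Combining the parts gives [diamond : 49 : 972].

[diamond : 49 : 972]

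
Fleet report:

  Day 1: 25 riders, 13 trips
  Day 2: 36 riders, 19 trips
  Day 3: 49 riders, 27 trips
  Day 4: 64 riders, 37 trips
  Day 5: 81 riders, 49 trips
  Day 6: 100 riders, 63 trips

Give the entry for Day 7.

121 riders, 79 trips

Riders: perfect squares: 5², 6², 7², …; 25, 36, 49, 64, 81, 100 → 121.
For the trips, differences are 6, 8, 10, … (increasing by 2 each time): 13, 19, 27, 37, 49, 63 → 79.
Putting it together: 121 riders, 79 trips.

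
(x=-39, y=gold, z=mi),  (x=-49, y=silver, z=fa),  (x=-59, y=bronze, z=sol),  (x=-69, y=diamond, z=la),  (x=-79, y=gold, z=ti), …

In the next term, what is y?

Y: gold, silver, bronze, diamond, gold → silver (repeats gold → silver → bronze → diamond).

silver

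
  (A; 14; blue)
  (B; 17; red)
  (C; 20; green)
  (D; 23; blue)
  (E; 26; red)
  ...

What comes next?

(F; 29; green)

Letter — letters move forward 1 place in the alphabet: A, B, C, D, E → F.
Second component: 14, 17, 20, 23, 26 → 29 (+3 each step).
Colour: repeats blue → red → green; blue, red, green, blue, red → green.
So the next tuple is (F; 29; green).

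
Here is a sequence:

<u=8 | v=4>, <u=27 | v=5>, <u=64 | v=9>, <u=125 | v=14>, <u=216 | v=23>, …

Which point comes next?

U: perfect cubes: 2³, 3³, 4³, …, so 8, 27, 64, 125, 216 → 343.
For the v, each term is the sum of the two before it: 4, 5, 9, 14, 23 → 37.
Putting it together: <u=343 | v=37>.

<u=343 | v=37>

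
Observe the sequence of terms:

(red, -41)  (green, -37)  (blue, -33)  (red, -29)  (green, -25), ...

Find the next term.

Colour: red, green, blue, red, green → blue (repeats red → green → blue).
Second slot: +4 each step; -41, -37, -33, -29, -25 → -21.
So the next term is (blue, -21).

(blue, -21)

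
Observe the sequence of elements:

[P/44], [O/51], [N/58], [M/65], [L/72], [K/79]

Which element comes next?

[J/86]

Letter: P, O, N, M, L, K → J (letters move back 1 place in the alphabet).
Second entry: +7 each step, so 44, 51, 58, 65, 72, 79 → 86.
Combining the parts gives [J/86].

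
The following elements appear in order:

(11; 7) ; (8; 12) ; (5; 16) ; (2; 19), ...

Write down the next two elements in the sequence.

First part goes 11, 8, 5, 2 → -1 → -4 (−3 each step).
Second part: 7, 12, 16, 19 → 21 → 22 (differences are 5, 4, 3, … (decreasing by 1 each time)).
So the next two elements are (-1; 21) and (-4; 22).

(-1; 21), (-4; 22)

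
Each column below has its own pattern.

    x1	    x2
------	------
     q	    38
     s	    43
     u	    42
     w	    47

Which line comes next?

For the column x1, letters move forward 2 places in the alphabet: q, s, u, w → y.
Column x2: alternating steps +5, −1, +5, −1, …, so 38, 43, 42, 47 → 46.
Combining the parts gives y  46.

y  46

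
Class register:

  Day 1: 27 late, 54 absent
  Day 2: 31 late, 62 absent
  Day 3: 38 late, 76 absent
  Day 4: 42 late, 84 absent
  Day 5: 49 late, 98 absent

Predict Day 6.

53 late, 106 absent

Late: 27, 31, 38, 42, 49 → 53 (alternating steps +4, +7, +4, +7, …).
Absent: 54, 62, 76, 84, 98 → 106 (always 2 × the late).
So the next row is 53 late, 106 absent.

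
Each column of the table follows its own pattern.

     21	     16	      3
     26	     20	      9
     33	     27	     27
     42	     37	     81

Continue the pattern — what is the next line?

First component — differences are 5, 7, 9, … (increasing by 2 each time): 21, 26, 33, 42 → 53.
For the second component, differences are 4, 7, 10, … (increasing by 3 each time): 16, 20, 27, 37 → 50.
Third component — ×3 each step: 3, 9, 27, 81 → 243.
Putting it together: 53  50  243.

53  50  243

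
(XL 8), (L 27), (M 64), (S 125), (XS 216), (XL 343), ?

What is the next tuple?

(L 512)

Size: repeats XL → L → M → S → XS; XL, L, M, S, XS, XL → L.
For the second slot, perfect cubes: 2³, 3³, 4³, …: 8, 27, 64, 125, 216, 343 → 512.
So the next tuple is (L 512).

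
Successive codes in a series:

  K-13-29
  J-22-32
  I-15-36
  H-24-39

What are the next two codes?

Letter: letters move back 1 place in the alphabet; K, J, I, H → G → F.
Second component: alternating steps +9, −7, +9, −7, …, so 13, 22, 15, 24 → 17 → 26.
Third component — alternating steps +3, +4, +3, +4, …: 29, 32, 36, 39 → 43 → 46.
Putting the parts together: G-17-43 and then F-26-46.

G-17-43, F-26-46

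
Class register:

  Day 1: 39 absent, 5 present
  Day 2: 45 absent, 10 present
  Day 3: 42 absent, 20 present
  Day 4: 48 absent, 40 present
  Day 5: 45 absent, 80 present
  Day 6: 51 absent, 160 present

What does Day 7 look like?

48 absent, 320 present

Absent goes 39, 45, 42, 48, 45, 51 → 48 (alternating steps +6, −3, +6, −3, …).
Present — ×2 each step: 5, 10, 20, 40, 80, 160 → 320.
Putting it together: 48 absent, 320 present.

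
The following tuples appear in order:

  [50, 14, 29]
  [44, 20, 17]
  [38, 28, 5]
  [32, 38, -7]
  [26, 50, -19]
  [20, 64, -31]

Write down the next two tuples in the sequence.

[14, 80, -43], [8, 98, -55]

First slot — −6 each step: 50, 44, 38, 32, 26, 20 → 14 → 8.
For the second slot, differences are 6, 8, 10, … (increasing by 2 each time): 14, 20, 28, 38, 50, 64 → 80 → 98.
Third slot — −12 each step: 29, 17, 5, -7, -19, -31 → -43 → -55.
So the next two tuples are [14, 80, -43] and [8, 98, -55].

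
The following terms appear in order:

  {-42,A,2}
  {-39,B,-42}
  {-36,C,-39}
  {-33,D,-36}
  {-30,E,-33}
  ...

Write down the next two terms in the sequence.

First component goes -42, -39, -36, -33, -30 → -27 → -24 (+3 each step).
Letter goes A, B, C, D, E → F → G (letters move forward 1 place in the alphabet).
Third component: always the previous value of the first component, so 2, -42, -39, -36, -33 → -30 → -27.
So the next two terms are {-27,F,-30} and {-24,G,-27}.

{-27,F,-30}, {-24,G,-27}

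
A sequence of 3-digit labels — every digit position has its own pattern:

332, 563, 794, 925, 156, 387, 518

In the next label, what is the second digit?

4

Second digit: +3 each step, mod 10, so 3, 6, 9, 2, 5, 8, 1 → 4.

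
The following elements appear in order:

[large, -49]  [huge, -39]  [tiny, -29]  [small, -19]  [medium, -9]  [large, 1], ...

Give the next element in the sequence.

[huge, 11]

Size: repeats large → huge → tiny → small → medium; large, huge, tiny, small, medium, large → huge.
For the second coordinate, +10 each step: -49, -39, -29, -19, -9, 1 → 11.
So the next element is [huge, 11].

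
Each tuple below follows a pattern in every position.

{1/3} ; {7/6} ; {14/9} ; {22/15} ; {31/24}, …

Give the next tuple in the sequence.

{41/39}

For the first entry, differences are 6, 7, 8, … (increasing by 1 each time): 1, 7, 14, 22, 31 → 41.
Second entry — each term is the sum of the two before it: 3, 6, 9, 15, 24 → 39.
Combining the parts gives {41/39}.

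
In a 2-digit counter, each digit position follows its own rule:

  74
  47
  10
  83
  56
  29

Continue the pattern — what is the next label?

First digit — −3 each step, mod 10: 7, 4, 1, 8, 5, 2 → 9.
Second digit: +3 each step, mod 10; 4, 7, 0, 3, 6, 9 → 2.
So the next label is 92.

92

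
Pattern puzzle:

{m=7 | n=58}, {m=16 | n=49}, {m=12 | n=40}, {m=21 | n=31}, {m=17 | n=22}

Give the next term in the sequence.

M: alternating steps +9, −4, +9, −4, …; 7, 16, 12, 21, 17 → 26.
N: −9 each step, so 58, 49, 40, 31, 22 → 13.
Combining the parts gives {m=26 | n=13}.

{m=26 | n=13}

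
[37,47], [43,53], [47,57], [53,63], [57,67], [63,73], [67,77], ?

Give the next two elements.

[73,83], [77,87]

First entry: alternating steps +6, +4, +6, +4, …, so 37, 43, 47, 53, 57, 63, 67 → 73 → 77.
Second entry — always 10 more than the first entry: 47, 53, 57, 63, 67, 73, 77 → 83 → 87.
So the next two elements are [73,83] and [77,87].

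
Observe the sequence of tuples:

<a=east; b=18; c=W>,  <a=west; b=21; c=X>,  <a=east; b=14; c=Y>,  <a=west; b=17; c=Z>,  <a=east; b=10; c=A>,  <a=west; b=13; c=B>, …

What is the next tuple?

<a=east; b=6; c=C>

For the a, alternates east ↔ west: east, west, east, west, east, west → east.
B goes 18, 21, 14, 17, 10, 13 → 6 (alternating steps +3, −7, +3, −7, …).
C: letters move forward 1 place in the alphabet, wrapping Z→A, so W, X, Y, Z, A, B → C.
Combining the parts gives <a=east; b=6; c=C>.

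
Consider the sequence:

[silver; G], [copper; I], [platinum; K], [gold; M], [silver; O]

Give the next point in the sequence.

[copper; Q]

Metal goes silver, copper, platinum, gold, silver → copper (repeats silver → copper → platinum → gold).
Letter: letters move forward 2 places in the alphabet, so G, I, K, M, O → Q.
Putting it together: [copper; Q].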